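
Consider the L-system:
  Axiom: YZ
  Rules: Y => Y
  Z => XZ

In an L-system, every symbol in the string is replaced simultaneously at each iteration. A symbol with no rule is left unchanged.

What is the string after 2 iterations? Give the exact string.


Step 0: YZ
Step 1: YXZ
Step 2: YXXZ

Answer: YXXZ


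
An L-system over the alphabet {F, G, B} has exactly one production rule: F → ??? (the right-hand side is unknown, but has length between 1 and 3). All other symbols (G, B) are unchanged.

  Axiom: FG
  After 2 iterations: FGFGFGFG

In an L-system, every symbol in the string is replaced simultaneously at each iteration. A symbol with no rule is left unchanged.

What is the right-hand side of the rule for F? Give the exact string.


Trying F → FGF:
  Step 0: FG
  Step 1: FGFG
  Step 2: FGFGFGFG
Matches the given result.

Answer: FGF


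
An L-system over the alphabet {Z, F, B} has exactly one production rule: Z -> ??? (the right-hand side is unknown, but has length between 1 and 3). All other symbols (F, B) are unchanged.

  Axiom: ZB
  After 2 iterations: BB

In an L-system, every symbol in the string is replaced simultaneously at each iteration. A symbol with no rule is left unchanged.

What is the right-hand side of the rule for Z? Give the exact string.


Trying Z -> B:
  Step 0: ZB
  Step 1: BB
  Step 2: BB
Matches the given result.

Answer: B


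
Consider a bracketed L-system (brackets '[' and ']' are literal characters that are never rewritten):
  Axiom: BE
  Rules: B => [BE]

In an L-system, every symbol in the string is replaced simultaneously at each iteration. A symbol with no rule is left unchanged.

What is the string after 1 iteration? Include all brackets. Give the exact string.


Answer: [BE]E

Derivation:
Step 0: BE
Step 1: [BE]E


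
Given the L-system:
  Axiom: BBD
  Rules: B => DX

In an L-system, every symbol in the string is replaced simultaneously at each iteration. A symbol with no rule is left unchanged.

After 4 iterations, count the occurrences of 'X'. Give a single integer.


Answer: 2

Derivation:
Step 0: BBD  (0 'X')
Step 1: DXDXD  (2 'X')
Step 2: DXDXD  (2 'X')
Step 3: DXDXD  (2 'X')
Step 4: DXDXD  (2 'X')


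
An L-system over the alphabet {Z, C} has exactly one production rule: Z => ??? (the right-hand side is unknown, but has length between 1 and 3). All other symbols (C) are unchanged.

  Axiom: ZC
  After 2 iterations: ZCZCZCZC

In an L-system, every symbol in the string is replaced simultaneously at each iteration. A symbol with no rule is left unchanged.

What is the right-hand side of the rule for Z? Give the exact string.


Answer: ZCZ

Derivation:
Trying Z => ZCZ:
  Step 0: ZC
  Step 1: ZCZC
  Step 2: ZCZCZCZC
Matches the given result.


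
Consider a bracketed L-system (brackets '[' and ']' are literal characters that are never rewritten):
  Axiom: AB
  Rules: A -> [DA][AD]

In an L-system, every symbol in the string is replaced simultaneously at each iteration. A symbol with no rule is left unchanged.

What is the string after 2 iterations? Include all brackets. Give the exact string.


Step 0: AB
Step 1: [DA][AD]B
Step 2: [D[DA][AD]][[DA][AD]D]B

Answer: [D[DA][AD]][[DA][AD]D]B


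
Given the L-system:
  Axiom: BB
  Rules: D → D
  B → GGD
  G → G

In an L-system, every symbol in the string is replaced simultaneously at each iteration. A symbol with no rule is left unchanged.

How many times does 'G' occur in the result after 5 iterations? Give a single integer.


Step 0: BB  (0 'G')
Step 1: GGDGGD  (4 'G')
Step 2: GGDGGD  (4 'G')
Step 3: GGDGGD  (4 'G')
Step 4: GGDGGD  (4 'G')
Step 5: GGDGGD  (4 'G')

Answer: 4


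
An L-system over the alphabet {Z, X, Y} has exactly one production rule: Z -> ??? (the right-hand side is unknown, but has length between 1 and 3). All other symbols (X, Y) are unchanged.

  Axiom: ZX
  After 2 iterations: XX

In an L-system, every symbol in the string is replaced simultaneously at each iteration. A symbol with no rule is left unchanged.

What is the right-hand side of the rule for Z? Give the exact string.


Trying Z -> X:
  Step 0: ZX
  Step 1: XX
  Step 2: XX
Matches the given result.

Answer: X


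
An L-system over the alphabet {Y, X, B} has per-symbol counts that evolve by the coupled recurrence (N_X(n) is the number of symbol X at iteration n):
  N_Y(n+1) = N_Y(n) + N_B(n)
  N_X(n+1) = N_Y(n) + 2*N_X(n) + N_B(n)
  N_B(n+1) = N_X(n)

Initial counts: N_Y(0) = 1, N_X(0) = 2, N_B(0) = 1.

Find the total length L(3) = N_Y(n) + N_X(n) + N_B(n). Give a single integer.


Step 0: N_Y=1, N_X=2, N_B=1, L=4
Step 1: N_Y=2, N_X=6, N_B=2, L=10
Step 2: N_Y=4, N_X=16, N_B=6, L=26
Step 3: N_Y=10, N_X=42, N_B=16, L=68

Answer: 68


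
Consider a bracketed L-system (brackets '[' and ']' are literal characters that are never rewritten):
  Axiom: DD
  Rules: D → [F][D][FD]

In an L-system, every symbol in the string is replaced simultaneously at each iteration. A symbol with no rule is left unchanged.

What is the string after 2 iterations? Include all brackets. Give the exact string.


Step 0: DD
Step 1: [F][D][FD][F][D][FD]
Step 2: [F][[F][D][FD]][F[F][D][FD]][F][[F][D][FD]][F[F][D][FD]]

Answer: [F][[F][D][FD]][F[F][D][FD]][F][[F][D][FD]][F[F][D][FD]]


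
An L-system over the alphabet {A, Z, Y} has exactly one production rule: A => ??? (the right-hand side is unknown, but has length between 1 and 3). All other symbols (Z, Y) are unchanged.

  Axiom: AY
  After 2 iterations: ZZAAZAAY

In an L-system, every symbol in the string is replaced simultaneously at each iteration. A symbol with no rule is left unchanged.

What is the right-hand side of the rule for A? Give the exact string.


Trying A => ZAA:
  Step 0: AY
  Step 1: ZAAY
  Step 2: ZZAAZAAY
Matches the given result.

Answer: ZAA


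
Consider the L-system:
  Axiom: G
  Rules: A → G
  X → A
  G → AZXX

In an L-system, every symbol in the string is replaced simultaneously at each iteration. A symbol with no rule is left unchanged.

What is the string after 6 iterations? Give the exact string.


Answer: GZAAZAZXXAZXXZAZXXZGGAZXXZGG

Derivation:
Step 0: G
Step 1: AZXX
Step 2: GZAA
Step 3: AZXXZGG
Step 4: GZAAZAZXXAZXX
Step 5: AZXXZGGZGZAAGZAA
Step 6: GZAAZAZXXAZXXZAZXXZGGAZXXZGG


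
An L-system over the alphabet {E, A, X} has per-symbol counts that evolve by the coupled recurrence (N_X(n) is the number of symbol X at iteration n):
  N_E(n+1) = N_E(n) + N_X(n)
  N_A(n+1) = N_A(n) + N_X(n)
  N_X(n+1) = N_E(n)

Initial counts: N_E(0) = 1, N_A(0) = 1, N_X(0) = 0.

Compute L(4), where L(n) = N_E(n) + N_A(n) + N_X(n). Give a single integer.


Step 0: N_E=1, N_A=1, N_X=0, L=2
Step 1: N_E=1, N_A=1, N_X=1, L=3
Step 2: N_E=2, N_A=2, N_X=1, L=5
Step 3: N_E=3, N_A=3, N_X=2, L=8
Step 4: N_E=5, N_A=5, N_X=3, L=13

Answer: 13


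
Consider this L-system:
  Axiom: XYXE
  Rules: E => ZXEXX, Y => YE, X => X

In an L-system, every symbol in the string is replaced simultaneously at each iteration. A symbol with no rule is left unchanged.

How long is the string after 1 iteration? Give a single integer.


Answer: 9

Derivation:
Step 0: length = 4
Step 1: length = 9


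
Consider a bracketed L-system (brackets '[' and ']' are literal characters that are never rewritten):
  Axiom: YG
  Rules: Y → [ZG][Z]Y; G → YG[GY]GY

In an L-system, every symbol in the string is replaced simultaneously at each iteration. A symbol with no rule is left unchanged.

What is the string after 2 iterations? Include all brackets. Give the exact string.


Answer: [ZYG[GY]GY][Z][ZG][Z]Y[ZG][Z]YYG[GY]GY[YG[GY]GY[ZG][Z]Y]YG[GY]GY[ZG][Z]Y

Derivation:
Step 0: YG
Step 1: [ZG][Z]YYG[GY]GY
Step 2: [ZYG[GY]GY][Z][ZG][Z]Y[ZG][Z]YYG[GY]GY[YG[GY]GY[ZG][Z]Y]YG[GY]GY[ZG][Z]Y


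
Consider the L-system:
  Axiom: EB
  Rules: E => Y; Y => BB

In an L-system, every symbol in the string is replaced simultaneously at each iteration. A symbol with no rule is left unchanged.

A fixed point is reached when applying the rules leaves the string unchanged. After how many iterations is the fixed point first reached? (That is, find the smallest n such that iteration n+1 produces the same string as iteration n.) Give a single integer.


Step 0: EB
Step 1: YB
Step 2: BBB
Step 3: BBB  (unchanged — fixed point at step 2)

Answer: 2


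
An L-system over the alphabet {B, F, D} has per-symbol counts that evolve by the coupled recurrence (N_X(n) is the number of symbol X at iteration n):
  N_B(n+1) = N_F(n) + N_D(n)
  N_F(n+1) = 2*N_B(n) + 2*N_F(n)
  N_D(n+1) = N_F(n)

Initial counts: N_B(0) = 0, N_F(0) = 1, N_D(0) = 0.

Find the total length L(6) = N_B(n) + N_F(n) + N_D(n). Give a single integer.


Answer: 800

Derivation:
Step 0: N_B=0, N_F=1, N_D=0, L=1
Step 1: N_B=1, N_F=2, N_D=1, L=4
Step 2: N_B=3, N_F=6, N_D=2, L=11
Step 3: N_B=8, N_F=18, N_D=6, L=32
Step 4: N_B=24, N_F=52, N_D=18, L=94
Step 5: N_B=70, N_F=152, N_D=52, L=274
Step 6: N_B=204, N_F=444, N_D=152, L=800


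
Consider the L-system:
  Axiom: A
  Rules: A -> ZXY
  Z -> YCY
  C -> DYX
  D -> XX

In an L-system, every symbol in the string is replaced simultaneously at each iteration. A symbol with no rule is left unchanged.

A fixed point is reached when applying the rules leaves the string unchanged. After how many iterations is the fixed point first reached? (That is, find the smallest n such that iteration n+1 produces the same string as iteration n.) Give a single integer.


Step 0: A
Step 1: ZXY
Step 2: YCYXY
Step 3: YDYXYXY
Step 4: YXXYXYXY
Step 5: YXXYXYXY  (unchanged — fixed point at step 4)

Answer: 4


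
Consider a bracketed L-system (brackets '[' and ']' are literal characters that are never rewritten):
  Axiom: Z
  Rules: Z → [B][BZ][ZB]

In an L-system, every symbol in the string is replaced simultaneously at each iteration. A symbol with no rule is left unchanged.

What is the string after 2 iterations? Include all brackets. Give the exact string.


Step 0: Z
Step 1: [B][BZ][ZB]
Step 2: [B][B[B][BZ][ZB]][[B][BZ][ZB]B]

Answer: [B][B[B][BZ][ZB]][[B][BZ][ZB]B]


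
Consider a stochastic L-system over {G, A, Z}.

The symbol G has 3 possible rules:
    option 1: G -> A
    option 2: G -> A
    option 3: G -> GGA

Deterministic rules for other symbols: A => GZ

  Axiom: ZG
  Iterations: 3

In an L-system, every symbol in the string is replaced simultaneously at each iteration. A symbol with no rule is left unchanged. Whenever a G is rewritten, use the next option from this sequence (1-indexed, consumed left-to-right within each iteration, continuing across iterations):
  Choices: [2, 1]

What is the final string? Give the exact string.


Answer: ZAZ

Derivation:
Step 0: ZG
Step 1: ZA  (used choices [2])
Step 2: ZGZ  (used choices [])
Step 3: ZAZ  (used choices [1])


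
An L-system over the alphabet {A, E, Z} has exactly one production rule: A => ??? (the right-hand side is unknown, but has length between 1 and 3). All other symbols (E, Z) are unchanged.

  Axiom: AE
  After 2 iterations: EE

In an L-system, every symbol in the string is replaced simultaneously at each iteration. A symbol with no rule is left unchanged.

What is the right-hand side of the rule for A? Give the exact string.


Answer: E

Derivation:
Trying A => E:
  Step 0: AE
  Step 1: EE
  Step 2: EE
Matches the given result.


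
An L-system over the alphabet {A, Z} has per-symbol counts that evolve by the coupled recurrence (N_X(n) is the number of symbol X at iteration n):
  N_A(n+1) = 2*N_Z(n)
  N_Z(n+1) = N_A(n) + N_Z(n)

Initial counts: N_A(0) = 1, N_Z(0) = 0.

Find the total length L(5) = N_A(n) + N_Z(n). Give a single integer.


Answer: 21

Derivation:
Step 0: N_A=1, N_Z=0, L=1
Step 1: N_A=0, N_Z=1, L=1
Step 2: N_A=2, N_Z=1, L=3
Step 3: N_A=2, N_Z=3, L=5
Step 4: N_A=6, N_Z=5, L=11
Step 5: N_A=10, N_Z=11, L=21


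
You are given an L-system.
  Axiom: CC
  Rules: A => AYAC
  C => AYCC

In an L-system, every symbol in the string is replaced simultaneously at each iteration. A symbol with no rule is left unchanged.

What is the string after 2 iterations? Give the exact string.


Answer: AYACYAYCCAYCCAYACYAYCCAYCC

Derivation:
Step 0: CC
Step 1: AYCCAYCC
Step 2: AYACYAYCCAYCCAYACYAYCCAYCC


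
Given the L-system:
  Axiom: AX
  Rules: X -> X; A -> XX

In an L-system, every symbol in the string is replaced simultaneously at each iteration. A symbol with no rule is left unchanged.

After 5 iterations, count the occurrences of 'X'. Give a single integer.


Step 0: AX  (1 'X')
Step 1: XXX  (3 'X')
Step 2: XXX  (3 'X')
Step 3: XXX  (3 'X')
Step 4: XXX  (3 'X')
Step 5: XXX  (3 'X')

Answer: 3


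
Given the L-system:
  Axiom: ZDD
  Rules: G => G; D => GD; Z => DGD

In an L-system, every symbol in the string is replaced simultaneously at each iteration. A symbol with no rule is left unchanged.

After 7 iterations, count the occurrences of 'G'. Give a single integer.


Step 0: ZDD  (0 'G')
Step 1: DGDGDGD  (3 'G')
Step 2: GDGGDGGDGGD  (7 'G')
Step 3: GGDGGGDGGGDGGGD  (11 'G')
Step 4: GGGDGGGGDGGGGDGGGGD  (15 'G')
Step 5: GGGGDGGGGGDGGGGGDGGGGGD  (19 'G')
Step 6: GGGGGDGGGGGGDGGGGGGDGGGGGGD  (23 'G')
Step 7: GGGGGGDGGGGGGGDGGGGGGGDGGGGGGGD  (27 'G')

Answer: 27


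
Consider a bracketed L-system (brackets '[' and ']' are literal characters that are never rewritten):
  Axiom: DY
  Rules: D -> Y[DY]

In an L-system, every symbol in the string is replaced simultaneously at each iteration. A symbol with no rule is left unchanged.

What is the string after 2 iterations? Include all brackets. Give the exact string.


Step 0: DY
Step 1: Y[DY]Y
Step 2: Y[Y[DY]Y]Y

Answer: Y[Y[DY]Y]Y


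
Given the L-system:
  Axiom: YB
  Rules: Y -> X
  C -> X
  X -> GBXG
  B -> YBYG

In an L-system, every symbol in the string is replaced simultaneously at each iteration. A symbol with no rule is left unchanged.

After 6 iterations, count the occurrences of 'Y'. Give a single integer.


Step 0: YB  (1 'Y')
Step 1: XYBYG  (2 'Y')
Step 2: GBXGXYBYGXG  (2 'Y')
Step 3: GYBYGGBXGGGBXGXYBYGXGGBXGG  (4 'Y')
Step 4: GXYBYGXGGYBYGGBXGGGGYBYGGBXGGGBXGXYBYGXGGBXGGGYBYGGBXGGG  (10 'Y')
Step 5: GGBXGXYBYGXGGBXGGGXYBYGXGGYBYGGBXGGGGGXYBYGXGGYBYGGBXGGGGYBYGGBXGGGBXGXYBYGXGGBXGGGYBYGGBXGGGGXYBYGXGGYBYGGBXGGGG  (20 'Y')
Step 6: GGYBYGGBXGGGBXGXYBYGXGGBXGGGYBYGGBXGGGGGBXGXYBYGXGGBXGGGXYBYGXGGYBYGGBXGGGGGGGBXGXYBYGXGGBXGGGXYBYGXGGYBYGGBXGGGGGXYBYGXGGYBYGGBXGGGGYBYGGBXGGGBXGXYBYGXGGBXGGGYBYGGBXGGGGXYBYGXGGYBYGGBXGGGGGGBXGXYBYGXGGBXGGGXYBYGXGGYBYGGBXGGGGG  (38 'Y')

Answer: 38


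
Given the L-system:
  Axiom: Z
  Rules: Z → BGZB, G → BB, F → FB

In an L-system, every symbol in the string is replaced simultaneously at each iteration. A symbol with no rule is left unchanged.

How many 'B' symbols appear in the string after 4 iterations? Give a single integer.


Step 0: Z  (0 'B')
Step 1: BGZB  (2 'B')
Step 2: BBBBGZBB  (6 'B')
Step 3: BBBBBBBGZBBB  (10 'B')
Step 4: BBBBBBBBBBGZBBBB  (14 'B')

Answer: 14


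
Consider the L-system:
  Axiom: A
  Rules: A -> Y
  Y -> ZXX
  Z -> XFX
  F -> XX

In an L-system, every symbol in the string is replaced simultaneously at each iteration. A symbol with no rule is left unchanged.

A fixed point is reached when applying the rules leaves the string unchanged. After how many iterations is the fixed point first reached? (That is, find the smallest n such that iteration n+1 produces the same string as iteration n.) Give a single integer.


Step 0: A
Step 1: Y
Step 2: ZXX
Step 3: XFXXX
Step 4: XXXXXX
Step 5: XXXXXX  (unchanged — fixed point at step 4)

Answer: 4


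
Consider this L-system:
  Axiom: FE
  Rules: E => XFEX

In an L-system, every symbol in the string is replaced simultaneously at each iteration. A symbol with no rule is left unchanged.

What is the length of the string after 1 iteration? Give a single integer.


Step 0: length = 2
Step 1: length = 5

Answer: 5


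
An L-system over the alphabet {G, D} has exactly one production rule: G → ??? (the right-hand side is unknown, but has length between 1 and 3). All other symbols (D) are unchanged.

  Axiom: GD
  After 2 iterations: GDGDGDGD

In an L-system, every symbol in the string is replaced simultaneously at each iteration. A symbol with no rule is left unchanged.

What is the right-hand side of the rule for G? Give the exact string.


Answer: GDG

Derivation:
Trying G → GDG:
  Step 0: GD
  Step 1: GDGD
  Step 2: GDGDGDGD
Matches the given result.


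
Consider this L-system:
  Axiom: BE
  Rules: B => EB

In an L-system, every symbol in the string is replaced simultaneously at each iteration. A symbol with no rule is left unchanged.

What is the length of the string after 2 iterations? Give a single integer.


Step 0: length = 2
Step 1: length = 3
Step 2: length = 4

Answer: 4


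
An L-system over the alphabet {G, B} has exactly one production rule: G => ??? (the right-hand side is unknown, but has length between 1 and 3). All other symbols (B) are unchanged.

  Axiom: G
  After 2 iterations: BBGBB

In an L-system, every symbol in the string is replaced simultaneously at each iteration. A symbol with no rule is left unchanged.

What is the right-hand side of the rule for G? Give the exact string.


Answer: BGB

Derivation:
Trying G => BGB:
  Step 0: G
  Step 1: BGB
  Step 2: BBGBB
Matches the given result.


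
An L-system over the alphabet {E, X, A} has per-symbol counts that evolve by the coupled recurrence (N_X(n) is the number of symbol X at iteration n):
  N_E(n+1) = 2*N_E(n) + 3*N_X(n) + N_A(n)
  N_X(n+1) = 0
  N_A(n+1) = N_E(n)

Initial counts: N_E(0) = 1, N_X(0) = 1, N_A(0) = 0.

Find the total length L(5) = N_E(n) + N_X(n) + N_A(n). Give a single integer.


Step 0: N_E=1, N_X=1, N_A=0, L=2
Step 1: N_E=5, N_X=0, N_A=1, L=6
Step 2: N_E=11, N_X=0, N_A=5, L=16
Step 3: N_E=27, N_X=0, N_A=11, L=38
Step 4: N_E=65, N_X=0, N_A=27, L=92
Step 5: N_E=157, N_X=0, N_A=65, L=222

Answer: 222


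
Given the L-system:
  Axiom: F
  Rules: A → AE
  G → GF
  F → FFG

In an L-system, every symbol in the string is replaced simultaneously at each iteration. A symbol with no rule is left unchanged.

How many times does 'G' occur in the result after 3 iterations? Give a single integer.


Answer: 8

Derivation:
Step 0: F  (0 'G')
Step 1: FFG  (1 'G')
Step 2: FFGFFGGF  (3 'G')
Step 3: FFGFFGGFFFGFFGGFGFFFG  (8 'G')


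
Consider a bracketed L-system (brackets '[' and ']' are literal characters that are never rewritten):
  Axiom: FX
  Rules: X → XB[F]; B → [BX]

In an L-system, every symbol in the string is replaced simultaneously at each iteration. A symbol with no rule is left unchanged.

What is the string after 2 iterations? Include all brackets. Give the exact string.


Step 0: FX
Step 1: FXB[F]
Step 2: FXB[F][BX][F]

Answer: FXB[F][BX][F]


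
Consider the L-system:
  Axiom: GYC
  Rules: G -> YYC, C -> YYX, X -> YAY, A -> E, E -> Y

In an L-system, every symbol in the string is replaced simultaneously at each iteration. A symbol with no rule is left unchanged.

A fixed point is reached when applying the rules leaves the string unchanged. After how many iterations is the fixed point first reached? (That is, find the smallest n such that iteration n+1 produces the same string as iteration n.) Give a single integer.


Answer: 5

Derivation:
Step 0: GYC
Step 1: YYCYYYX
Step 2: YYYYXYYYYAY
Step 3: YYYYYAYYYYYEY
Step 4: YYYYYEYYYYYYY
Step 5: YYYYYYYYYYYYY
Step 6: YYYYYYYYYYYYY  (unchanged — fixed point at step 5)


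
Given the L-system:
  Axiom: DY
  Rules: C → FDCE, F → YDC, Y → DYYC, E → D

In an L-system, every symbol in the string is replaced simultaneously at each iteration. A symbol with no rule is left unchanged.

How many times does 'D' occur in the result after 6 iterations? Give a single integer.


Step 0: DY  (1 'D')
Step 1: DDYYC  (2 'D')
Step 2: DDDYYCDYYCFDCE  (5 'D')
Step 3: DDDDYYCDYYCFDCEDDYYCDYYCFDCEYDCDFDCED  (14 'D')
Step 4: DDDDDYYCDYYCFDCEDDYYCDYYCFDCEYDCDFDCEDDDDYYCDYYCFDCEDDYYCDYYCFDCEYDCDFDCEDDYYCDFDCEDYDCDFDCEDD  (37 'D')
Step 5: DDDDDDYYCDYYCFDCEDDYYCDYYCFDCEYDCDFDCEDDDDYYCDYYCFDCEDDYYCDYYCFDCEYDCDFDCEDDYYCDFDCEDYDCDFDCEDDDDDDYYCDYYCFDCEDDYYCDYYCFDCEYDCDFDCEDDDDYYCDYYCFDCEDDYYCDYYCFDCEYDCDFDCEDDYYCDFDCEDYDCDFDCEDDDDYYCDYYCFDCEDYDCDFDCEDDDYYCDFDCEDYDCDFDCEDDD  (94 'D')
Step 6: DDDDDDDYYCDYYCFDCEDDYYCDYYCFDCEYDCDFDCEDDDDYYCDYYCFDCEDDYYCDYYCFDCEYDCDFDCEDDYYCDFDCEDYDCDFDCEDDDDDDYYCDYYCFDCEDDYYCDYYCFDCEYDCDFDCEDDDDYYCDYYCFDCEDDYYCDYYCFDCEYDCDFDCEDDYYCDFDCEDYDCDFDCEDDDDYYCDYYCFDCEDYDCDFDCEDDDYYCDFDCEDYDCDFDCEDDDDDDDDYYCDYYCFDCEDDYYCDYYCFDCEYDCDFDCEDDDDYYCDYYCFDCEDDYYCDYYCFDCEYDCDFDCEDDYYCDFDCEDYDCDFDCEDDDDDDYYCDYYCFDCEDDYYCDYYCFDCEYDCDFDCEDDDDYYCDYYCFDCEDDYYCDYYCFDCEYDCDFDCEDDYYCDFDCEDYDCDFDCEDDDDYYCDYYCFDCEDYDCDFDCEDDDYYCDFDCEDYDCDFDCEDDDDDDYYCDYYCFDCEDDYYCDYYCFDCEYDCDFDCEDDDYYCDFDCEDYDCDFDCEDDDDDYYCDYYCFDCEDYDCDFDCEDDDYYCDFDCEDYDCDFDCEDDDD  (233 'D')

Answer: 233


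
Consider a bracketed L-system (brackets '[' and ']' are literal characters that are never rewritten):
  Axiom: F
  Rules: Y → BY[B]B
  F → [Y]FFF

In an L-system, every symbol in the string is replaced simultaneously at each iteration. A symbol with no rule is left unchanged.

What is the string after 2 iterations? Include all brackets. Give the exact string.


Step 0: F
Step 1: [Y]FFF
Step 2: [BY[B]B][Y]FFF[Y]FFF[Y]FFF

Answer: [BY[B]B][Y]FFF[Y]FFF[Y]FFF


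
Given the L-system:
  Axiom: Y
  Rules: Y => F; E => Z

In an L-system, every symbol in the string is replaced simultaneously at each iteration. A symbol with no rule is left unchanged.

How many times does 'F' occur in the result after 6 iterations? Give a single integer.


Answer: 1

Derivation:
Step 0: Y  (0 'F')
Step 1: F  (1 'F')
Step 2: F  (1 'F')
Step 3: F  (1 'F')
Step 4: F  (1 'F')
Step 5: F  (1 'F')
Step 6: F  (1 'F')


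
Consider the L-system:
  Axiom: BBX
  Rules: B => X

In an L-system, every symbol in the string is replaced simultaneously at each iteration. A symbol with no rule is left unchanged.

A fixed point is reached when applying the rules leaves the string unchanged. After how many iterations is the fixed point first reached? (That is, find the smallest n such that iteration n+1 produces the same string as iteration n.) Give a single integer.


Step 0: BBX
Step 1: XXX
Step 2: XXX  (unchanged — fixed point at step 1)

Answer: 1


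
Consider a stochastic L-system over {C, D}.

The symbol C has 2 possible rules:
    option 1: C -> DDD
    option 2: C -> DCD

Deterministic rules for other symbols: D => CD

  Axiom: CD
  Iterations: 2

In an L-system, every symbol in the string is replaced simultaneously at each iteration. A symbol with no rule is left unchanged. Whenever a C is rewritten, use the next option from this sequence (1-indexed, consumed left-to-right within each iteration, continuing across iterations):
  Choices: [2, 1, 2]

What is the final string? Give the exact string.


Answer: CDDDDCDDCDCD

Derivation:
Step 0: CD
Step 1: DCDCD  (used choices [2])
Step 2: CDDDDCDDCDCD  (used choices [1, 2])


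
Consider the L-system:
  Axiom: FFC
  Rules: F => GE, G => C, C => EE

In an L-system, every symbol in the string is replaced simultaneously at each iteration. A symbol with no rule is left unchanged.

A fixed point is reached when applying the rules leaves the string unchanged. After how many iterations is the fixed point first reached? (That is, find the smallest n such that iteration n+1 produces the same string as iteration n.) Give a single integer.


Answer: 3

Derivation:
Step 0: FFC
Step 1: GEGEEE
Step 2: CECEEE
Step 3: EEEEEEEE
Step 4: EEEEEEEE  (unchanged — fixed point at step 3)


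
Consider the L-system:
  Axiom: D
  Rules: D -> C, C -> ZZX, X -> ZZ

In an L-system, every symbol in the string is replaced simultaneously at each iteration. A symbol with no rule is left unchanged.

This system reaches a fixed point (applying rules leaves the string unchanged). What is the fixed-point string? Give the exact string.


Answer: ZZZZ

Derivation:
Step 0: D
Step 1: C
Step 2: ZZX
Step 3: ZZZZ
Step 4: ZZZZ  (unchanged — fixed point at step 3)


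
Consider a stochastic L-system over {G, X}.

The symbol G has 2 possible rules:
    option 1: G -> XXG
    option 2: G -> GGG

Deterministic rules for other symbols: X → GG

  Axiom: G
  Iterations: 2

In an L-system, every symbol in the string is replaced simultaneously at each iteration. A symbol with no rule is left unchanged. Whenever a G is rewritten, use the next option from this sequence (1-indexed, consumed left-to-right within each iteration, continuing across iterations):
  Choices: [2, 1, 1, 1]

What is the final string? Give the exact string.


Step 0: G
Step 1: GGG  (used choices [2])
Step 2: XXGXXGXXG  (used choices [1, 1, 1])

Answer: XXGXXGXXG


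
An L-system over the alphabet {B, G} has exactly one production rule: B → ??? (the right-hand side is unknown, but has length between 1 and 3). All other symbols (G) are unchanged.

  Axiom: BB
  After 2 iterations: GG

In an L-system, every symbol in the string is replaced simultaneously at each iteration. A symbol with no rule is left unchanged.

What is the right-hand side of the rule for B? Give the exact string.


Trying B → G:
  Step 0: BB
  Step 1: GG
  Step 2: GG
Matches the given result.

Answer: G


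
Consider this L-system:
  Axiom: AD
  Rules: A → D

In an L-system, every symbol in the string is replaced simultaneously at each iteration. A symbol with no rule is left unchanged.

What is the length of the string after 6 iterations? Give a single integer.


Answer: 2

Derivation:
Step 0: length = 2
Step 1: length = 2
Step 2: length = 2
Step 3: length = 2
Step 4: length = 2
Step 5: length = 2
Step 6: length = 2


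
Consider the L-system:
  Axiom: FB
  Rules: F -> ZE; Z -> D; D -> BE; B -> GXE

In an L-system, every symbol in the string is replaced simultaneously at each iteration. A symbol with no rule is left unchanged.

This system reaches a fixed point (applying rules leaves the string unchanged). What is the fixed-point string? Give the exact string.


Step 0: FB
Step 1: ZEGXE
Step 2: DEGXE
Step 3: BEEGXE
Step 4: GXEEEGXE
Step 5: GXEEEGXE  (unchanged — fixed point at step 4)

Answer: GXEEEGXE


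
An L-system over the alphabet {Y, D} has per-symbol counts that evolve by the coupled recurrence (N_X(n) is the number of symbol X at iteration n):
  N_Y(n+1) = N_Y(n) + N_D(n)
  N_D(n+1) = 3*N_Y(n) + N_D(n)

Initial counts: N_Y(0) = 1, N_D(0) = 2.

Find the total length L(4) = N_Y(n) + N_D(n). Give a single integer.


Answer: 164

Derivation:
Step 0: N_Y=1, N_D=2, L=3
Step 1: N_Y=3, N_D=5, L=8
Step 2: N_Y=8, N_D=14, L=22
Step 3: N_Y=22, N_D=38, L=60
Step 4: N_Y=60, N_D=104, L=164


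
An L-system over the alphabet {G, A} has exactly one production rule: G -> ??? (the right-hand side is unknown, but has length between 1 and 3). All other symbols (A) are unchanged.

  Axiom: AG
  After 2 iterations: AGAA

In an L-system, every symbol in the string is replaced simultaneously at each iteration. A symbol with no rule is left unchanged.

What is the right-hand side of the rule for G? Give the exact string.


Trying G -> GA:
  Step 0: AG
  Step 1: AGA
  Step 2: AGAA
Matches the given result.

Answer: GA


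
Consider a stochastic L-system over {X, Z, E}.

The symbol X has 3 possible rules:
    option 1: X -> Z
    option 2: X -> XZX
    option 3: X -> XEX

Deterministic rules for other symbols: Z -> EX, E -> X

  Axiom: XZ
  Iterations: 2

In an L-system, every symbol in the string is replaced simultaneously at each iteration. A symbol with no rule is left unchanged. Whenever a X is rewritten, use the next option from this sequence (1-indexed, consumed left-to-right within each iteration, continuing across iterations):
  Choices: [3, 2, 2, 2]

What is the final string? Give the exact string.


Answer: XZXXXZXXXZX

Derivation:
Step 0: XZ
Step 1: XEXEX  (used choices [3])
Step 2: XZXXXZXXXZX  (used choices [2, 2, 2])


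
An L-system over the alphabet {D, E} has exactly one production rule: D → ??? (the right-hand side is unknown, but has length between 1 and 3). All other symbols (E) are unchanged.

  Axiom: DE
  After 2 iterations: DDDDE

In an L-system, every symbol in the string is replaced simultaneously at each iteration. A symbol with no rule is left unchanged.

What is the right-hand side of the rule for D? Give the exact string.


Answer: DD

Derivation:
Trying D → DD:
  Step 0: DE
  Step 1: DDE
  Step 2: DDDDE
Matches the given result.


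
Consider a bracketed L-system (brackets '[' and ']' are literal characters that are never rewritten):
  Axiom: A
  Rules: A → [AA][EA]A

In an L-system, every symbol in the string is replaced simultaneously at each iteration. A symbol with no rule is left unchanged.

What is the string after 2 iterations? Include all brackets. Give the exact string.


Step 0: A
Step 1: [AA][EA]A
Step 2: [[AA][EA]A[AA][EA]A][E[AA][EA]A][AA][EA]A

Answer: [[AA][EA]A[AA][EA]A][E[AA][EA]A][AA][EA]A


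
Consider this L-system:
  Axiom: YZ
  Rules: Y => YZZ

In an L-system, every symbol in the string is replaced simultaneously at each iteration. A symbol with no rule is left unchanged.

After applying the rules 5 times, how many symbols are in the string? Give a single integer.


Step 0: length = 2
Step 1: length = 4
Step 2: length = 6
Step 3: length = 8
Step 4: length = 10
Step 5: length = 12

Answer: 12


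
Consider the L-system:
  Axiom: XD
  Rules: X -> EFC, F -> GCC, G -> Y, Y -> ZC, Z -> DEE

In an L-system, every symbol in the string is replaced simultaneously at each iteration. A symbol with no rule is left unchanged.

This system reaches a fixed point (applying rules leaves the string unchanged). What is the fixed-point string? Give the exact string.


Step 0: XD
Step 1: EFCD
Step 2: EGCCCD
Step 3: EYCCCD
Step 4: EZCCCCD
Step 5: EDEECCCCD
Step 6: EDEECCCCD  (unchanged — fixed point at step 5)

Answer: EDEECCCCD


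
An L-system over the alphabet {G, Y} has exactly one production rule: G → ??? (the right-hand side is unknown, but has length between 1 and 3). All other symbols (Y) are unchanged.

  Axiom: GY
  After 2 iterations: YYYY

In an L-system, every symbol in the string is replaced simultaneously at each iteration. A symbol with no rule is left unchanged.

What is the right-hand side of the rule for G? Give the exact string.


Answer: YYY

Derivation:
Trying G → YYY:
  Step 0: GY
  Step 1: YYYY
  Step 2: YYYY
Matches the given result.


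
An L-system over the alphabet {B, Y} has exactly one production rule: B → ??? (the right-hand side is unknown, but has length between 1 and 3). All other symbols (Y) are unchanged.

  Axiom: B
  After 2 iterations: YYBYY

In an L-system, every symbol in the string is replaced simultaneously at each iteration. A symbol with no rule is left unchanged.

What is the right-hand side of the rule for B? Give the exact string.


Trying B → YBY:
  Step 0: B
  Step 1: YBY
  Step 2: YYBYY
Matches the given result.

Answer: YBY


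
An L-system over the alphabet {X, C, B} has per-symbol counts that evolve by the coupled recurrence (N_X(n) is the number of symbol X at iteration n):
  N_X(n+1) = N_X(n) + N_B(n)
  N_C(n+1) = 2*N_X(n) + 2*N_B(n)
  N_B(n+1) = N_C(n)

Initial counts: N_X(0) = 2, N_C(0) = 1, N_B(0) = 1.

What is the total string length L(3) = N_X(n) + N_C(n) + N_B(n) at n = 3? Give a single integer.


Step 0: N_X=2, N_C=1, N_B=1, L=4
Step 1: N_X=3, N_C=6, N_B=1, L=10
Step 2: N_X=4, N_C=8, N_B=6, L=18
Step 3: N_X=10, N_C=20, N_B=8, L=38

Answer: 38


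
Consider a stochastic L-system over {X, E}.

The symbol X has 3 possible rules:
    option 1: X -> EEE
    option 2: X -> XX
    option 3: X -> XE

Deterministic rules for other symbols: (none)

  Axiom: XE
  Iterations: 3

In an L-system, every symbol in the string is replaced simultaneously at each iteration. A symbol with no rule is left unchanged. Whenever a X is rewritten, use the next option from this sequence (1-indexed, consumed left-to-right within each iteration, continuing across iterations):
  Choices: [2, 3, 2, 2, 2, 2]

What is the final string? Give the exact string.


Answer: XXEXXXXE

Derivation:
Step 0: XE
Step 1: XXE  (used choices [2])
Step 2: XEXXE  (used choices [3, 2])
Step 3: XXEXXXXE  (used choices [2, 2, 2])


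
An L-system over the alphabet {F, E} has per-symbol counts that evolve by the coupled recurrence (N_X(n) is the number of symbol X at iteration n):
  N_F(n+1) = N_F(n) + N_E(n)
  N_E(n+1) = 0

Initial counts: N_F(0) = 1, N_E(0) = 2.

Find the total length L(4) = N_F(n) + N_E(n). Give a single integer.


Step 0: N_F=1, N_E=2, L=3
Step 1: N_F=3, N_E=0, L=3
Step 2: N_F=3, N_E=0, L=3
Step 3: N_F=3, N_E=0, L=3
Step 4: N_F=3, N_E=0, L=3

Answer: 3


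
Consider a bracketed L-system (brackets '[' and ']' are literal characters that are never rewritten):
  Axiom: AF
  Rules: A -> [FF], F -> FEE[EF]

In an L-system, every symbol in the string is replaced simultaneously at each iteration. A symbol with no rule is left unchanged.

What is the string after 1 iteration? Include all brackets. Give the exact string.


Step 0: AF
Step 1: [FF]FEE[EF]

Answer: [FF]FEE[EF]


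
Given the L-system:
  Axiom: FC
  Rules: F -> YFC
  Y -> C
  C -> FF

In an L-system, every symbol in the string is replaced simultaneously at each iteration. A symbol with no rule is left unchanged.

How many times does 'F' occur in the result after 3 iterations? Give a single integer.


Answer: 13

Derivation:
Step 0: FC  (1 'F')
Step 1: YFCFF  (3 'F')
Step 2: CYFCFFYFCYFC  (5 'F')
Step 3: FFCYFCFFYFCYFCCYFCFFCYFCFF  (13 'F')


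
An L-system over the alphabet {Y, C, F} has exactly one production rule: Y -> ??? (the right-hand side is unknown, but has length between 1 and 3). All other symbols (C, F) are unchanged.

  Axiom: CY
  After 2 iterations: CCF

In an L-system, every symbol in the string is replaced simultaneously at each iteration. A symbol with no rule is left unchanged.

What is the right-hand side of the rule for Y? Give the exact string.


Trying Y -> CF:
  Step 0: CY
  Step 1: CCF
  Step 2: CCF
Matches the given result.

Answer: CF


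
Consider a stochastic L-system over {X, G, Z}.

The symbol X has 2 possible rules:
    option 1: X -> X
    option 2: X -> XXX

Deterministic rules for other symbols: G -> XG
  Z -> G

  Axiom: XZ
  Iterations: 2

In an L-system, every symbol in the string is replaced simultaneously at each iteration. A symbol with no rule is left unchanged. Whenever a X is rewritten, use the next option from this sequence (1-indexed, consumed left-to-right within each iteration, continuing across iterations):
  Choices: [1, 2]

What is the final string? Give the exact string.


Step 0: XZ
Step 1: XG  (used choices [1])
Step 2: XXXXG  (used choices [2])

Answer: XXXXG


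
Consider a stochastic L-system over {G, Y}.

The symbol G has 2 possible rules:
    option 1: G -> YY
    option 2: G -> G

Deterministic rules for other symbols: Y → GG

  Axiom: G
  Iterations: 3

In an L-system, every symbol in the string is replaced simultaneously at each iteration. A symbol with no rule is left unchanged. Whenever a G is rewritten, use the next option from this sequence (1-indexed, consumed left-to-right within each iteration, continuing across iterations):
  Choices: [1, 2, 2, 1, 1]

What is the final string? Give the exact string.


Step 0: G
Step 1: YY  (used choices [1])
Step 2: GGGG  (used choices [])
Step 3: GGYYYY  (used choices [2, 2, 1, 1])

Answer: GGYYYY


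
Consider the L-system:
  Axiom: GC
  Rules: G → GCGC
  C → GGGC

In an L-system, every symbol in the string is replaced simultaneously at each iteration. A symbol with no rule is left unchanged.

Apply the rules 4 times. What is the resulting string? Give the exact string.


Step 0: GC
Step 1: GCGCGGGC
Step 2: GCGCGGGCGCGCGGGCGCGCGCGCGCGCGGGC
Step 3: GCGCGGGCGCGCGGGCGCGCGCGCGCGCGGGCGCGCGGGCGCGCGGGCGCGCGCGCGCGCGGGCGCGCGGGCGCGCGGGCGCGCGGGCGCGCGGGCGCGCGGGCGCGCGGGCGCGCGCGCGCGCGGGC
Step 4: GCGCGGGCGCGCGGGCGCGCGCGCGCGCGGGCGCGCGGGCGCGCGGGCGCGCGCGCGCGCGGGCGCGCGGGCGCGCGGGCGCGCGGGCGCGCGGGCGCGCGGGCGCGCGGGCGCGCGCGCGCGCGGGCGCGCGGGCGCGCGGGCGCGCGCGCGCGCGGGCGCGCGGGCGCGCGGGCGCGCGCGCGCGCGGGCGCGCGGGCGCGCGGGCGCGCGGGCGCGCGGGCGCGCGGGCGCGCGGGCGCGCGCGCGCGCGGGCGCGCGGGCGCGCGGGCGCGCGCGCGCGCGGGCGCGCGGGCGCGCGGGCGCGCGCGCGCGCGGGCGCGCGGGCGCGCGGGCGCGCGCGCGCGCGGGCGCGCGGGCGCGCGGGCGCGCGCGCGCGCGGGCGCGCGGGCGCGCGGGCGCGCGCGCGCGCGGGCGCGCGGGCGCGCGGGCGCGCGCGCGCGCGGGCGCGCGGGCGCGCGGGCGCGCGGGCGCGCGGGCGCGCGGGCGCGCGGGCGCGCGCGCGCGCGGGC

Answer: GCGCGGGCGCGCGGGCGCGCGCGCGCGCGGGCGCGCGGGCGCGCGGGCGCGCGCGCGCGCGGGCGCGCGGGCGCGCGGGCGCGCGGGCGCGCGGGCGCGCGGGCGCGCGGGCGCGCGCGCGCGCGGGCGCGCGGGCGCGCGGGCGCGCGCGCGCGCGGGCGCGCGGGCGCGCGGGCGCGCGCGCGCGCGGGCGCGCGGGCGCGCGGGCGCGCGGGCGCGCGGGCGCGCGGGCGCGCGGGCGCGCGCGCGCGCGGGCGCGCGGGCGCGCGGGCGCGCGCGCGCGCGGGCGCGCGGGCGCGCGGGCGCGCGCGCGCGCGGGCGCGCGGGCGCGCGGGCGCGCGCGCGCGCGGGCGCGCGGGCGCGCGGGCGCGCGCGCGCGCGGGCGCGCGGGCGCGCGGGCGCGCGCGCGCGCGGGCGCGCGGGCGCGCGGGCGCGCGCGCGCGCGGGCGCGCGGGCGCGCGGGCGCGCGGGCGCGCGGGCGCGCGGGCGCGCGGGCGCGCGCGCGCGCGGGC


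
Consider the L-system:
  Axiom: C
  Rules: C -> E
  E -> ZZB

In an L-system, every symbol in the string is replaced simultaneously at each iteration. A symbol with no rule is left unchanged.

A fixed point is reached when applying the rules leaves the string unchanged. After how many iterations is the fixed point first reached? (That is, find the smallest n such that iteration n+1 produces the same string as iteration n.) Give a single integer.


Answer: 2

Derivation:
Step 0: C
Step 1: E
Step 2: ZZB
Step 3: ZZB  (unchanged — fixed point at step 2)


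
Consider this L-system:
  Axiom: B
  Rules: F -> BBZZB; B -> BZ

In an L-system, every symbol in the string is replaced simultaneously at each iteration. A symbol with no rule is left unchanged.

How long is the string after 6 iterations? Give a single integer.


Answer: 7

Derivation:
Step 0: length = 1
Step 1: length = 2
Step 2: length = 3
Step 3: length = 4
Step 4: length = 5
Step 5: length = 6
Step 6: length = 7


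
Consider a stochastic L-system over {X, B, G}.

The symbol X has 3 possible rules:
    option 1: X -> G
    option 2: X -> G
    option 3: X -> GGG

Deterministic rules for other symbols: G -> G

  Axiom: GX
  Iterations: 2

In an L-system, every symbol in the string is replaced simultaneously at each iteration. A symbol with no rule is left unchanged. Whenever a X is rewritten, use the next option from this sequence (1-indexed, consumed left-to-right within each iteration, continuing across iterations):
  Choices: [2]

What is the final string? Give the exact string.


Step 0: GX
Step 1: GG  (used choices [2])
Step 2: GG  (used choices [])

Answer: GG


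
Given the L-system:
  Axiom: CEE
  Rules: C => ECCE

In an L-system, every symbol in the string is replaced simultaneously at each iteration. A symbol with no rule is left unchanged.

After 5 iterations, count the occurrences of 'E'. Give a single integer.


Step 0: CEE  (2 'E')
Step 1: ECCEEE  (4 'E')
Step 2: EECCEECCEEEE  (8 'E')
Step 3: EEECCEECCEEEECCEECCEEEEE  (16 'E')
Step 4: EEEECCEECCEEEECCEECCEEEEEECCEECCEEEECCEECCEEEEEE  (32 'E')
Step 5: EEEEECCEECCEEEECCEECCEEEEEECCEECCEEEECCEECCEEEEEEEECCEECCEEEECCEECCEEEEEECCEECCEEEECCEECCEEEEEEE  (64 'E')

Answer: 64


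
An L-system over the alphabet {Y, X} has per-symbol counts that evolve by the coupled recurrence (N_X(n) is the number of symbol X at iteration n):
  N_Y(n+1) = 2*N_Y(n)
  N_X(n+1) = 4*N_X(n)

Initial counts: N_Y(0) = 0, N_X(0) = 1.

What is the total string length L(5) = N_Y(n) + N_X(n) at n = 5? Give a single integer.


Step 0: N_Y=0, N_X=1, L=1
Step 1: N_Y=0, N_X=4, L=4
Step 2: N_Y=0, N_X=16, L=16
Step 3: N_Y=0, N_X=64, L=64
Step 4: N_Y=0, N_X=256, L=256
Step 5: N_Y=0, N_X=1024, L=1024

Answer: 1024


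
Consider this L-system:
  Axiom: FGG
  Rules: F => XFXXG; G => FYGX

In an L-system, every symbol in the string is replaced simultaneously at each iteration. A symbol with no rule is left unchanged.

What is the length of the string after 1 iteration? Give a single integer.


Answer: 13

Derivation:
Step 0: length = 3
Step 1: length = 13


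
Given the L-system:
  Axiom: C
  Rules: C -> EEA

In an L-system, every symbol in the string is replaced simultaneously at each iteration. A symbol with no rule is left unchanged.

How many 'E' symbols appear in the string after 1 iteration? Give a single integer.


Answer: 2

Derivation:
Step 0: C  (0 'E')
Step 1: EEA  (2 'E')
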